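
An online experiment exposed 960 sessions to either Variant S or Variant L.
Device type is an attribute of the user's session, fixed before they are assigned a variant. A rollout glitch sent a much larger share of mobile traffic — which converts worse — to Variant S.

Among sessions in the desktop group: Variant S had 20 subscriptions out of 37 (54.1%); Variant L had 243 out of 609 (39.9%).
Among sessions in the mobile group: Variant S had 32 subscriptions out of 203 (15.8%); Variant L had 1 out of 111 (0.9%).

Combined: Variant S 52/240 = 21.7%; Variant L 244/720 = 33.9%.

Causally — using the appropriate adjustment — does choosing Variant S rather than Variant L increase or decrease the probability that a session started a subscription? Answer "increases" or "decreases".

increases

Device type satisfies the back-door criterion: it is not a descendant of the variant, and it blocks the spurious path from variant to outcome. Adjusting for it (i.e., using the within-device type rates) gives the causal effect.
Within each level — desktop: 54.1% vs 39.9%; mobile: 15.8% vs 0.9% — Variant S is higher every time.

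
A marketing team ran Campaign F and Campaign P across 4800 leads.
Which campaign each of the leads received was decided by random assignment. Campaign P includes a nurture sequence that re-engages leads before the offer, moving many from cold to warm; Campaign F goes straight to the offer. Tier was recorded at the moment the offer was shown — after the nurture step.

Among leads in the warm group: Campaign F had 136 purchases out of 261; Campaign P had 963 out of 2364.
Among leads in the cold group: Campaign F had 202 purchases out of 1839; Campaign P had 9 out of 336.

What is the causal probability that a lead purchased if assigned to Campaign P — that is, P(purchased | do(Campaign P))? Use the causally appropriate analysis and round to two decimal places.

0.36

Engagement tier here is a post-treatment variable shaped by the campaign; conditioning on it would introduce bias rather than remove it. The overall comparison is the causal one.
So P(outcome | do(Campaign P)) is just the pooled rate for Campaign P: 972/2700 = 0.360.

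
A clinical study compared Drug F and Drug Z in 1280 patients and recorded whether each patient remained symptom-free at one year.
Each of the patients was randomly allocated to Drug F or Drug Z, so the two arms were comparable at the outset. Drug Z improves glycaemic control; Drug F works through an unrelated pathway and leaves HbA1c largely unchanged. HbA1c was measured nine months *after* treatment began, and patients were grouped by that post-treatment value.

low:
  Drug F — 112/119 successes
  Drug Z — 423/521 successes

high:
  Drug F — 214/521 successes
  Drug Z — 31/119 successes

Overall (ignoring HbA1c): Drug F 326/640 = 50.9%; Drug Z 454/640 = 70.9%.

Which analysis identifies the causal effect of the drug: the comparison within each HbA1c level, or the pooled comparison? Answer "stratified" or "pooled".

pooled

HbA1c is recorded after the drug and is itself shifted by it — it sits on the causal path from drug to outcome. Conditioning on a mediator would strip out part of the effect we want; the pooled comparison gives the total causal effect.
Pooled: Drug F 50.9% vs Drug Z 70.9%; Drug Z is higher overall.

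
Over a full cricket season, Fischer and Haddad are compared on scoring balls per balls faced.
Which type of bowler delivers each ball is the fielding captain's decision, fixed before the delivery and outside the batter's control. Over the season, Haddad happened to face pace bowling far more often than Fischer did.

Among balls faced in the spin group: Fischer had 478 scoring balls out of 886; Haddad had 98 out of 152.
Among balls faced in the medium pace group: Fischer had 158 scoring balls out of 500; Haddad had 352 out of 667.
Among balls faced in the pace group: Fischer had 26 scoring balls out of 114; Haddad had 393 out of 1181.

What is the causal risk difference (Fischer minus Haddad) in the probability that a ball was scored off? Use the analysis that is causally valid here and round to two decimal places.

The bowling type-specific comparison favours Haddad throughout, but the pooled figures favour Fischer. The question is whether to condition on bowling type.
The imbalance in bowling type arose from how balls faced were allocated, not from anything the player did; and bowling type independently affects the outcome. The pooled gap is confounded — condition on bowling type.
Adjusting over the population distribution of bowling type: 0.297·(0.540−0.645) + 0.333·(0.316−0.528) + 0.370·(0.228−0.333) = -0.141.

-0.14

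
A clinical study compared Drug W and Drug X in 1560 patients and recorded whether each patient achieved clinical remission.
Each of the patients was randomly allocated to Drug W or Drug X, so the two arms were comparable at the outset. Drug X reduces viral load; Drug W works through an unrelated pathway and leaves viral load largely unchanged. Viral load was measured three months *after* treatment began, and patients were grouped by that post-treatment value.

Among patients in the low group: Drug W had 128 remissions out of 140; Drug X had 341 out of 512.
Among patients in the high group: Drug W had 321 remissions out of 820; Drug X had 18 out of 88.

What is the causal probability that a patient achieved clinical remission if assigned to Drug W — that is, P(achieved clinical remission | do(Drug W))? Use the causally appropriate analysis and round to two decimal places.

Viral load is recorded after the drug and is itself shifted by it — it sits on the causal path from drug to outcome. Conditioning on a mediator would strip out part of the effect we want; the pooled comparison gives the total causal effect.
So P(outcome | do(Drug W)) is just the pooled rate for Drug W: 449/960 = 0.468.

0.47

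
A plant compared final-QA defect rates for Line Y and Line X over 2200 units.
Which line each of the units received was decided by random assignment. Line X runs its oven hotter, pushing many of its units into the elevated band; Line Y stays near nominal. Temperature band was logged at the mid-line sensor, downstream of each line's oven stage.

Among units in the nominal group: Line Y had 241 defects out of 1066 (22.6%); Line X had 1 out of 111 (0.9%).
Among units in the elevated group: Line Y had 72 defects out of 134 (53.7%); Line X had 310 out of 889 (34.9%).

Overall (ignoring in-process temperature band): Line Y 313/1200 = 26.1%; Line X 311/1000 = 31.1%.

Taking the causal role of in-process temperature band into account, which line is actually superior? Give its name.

The in-process temperature band-specific comparison favours Line X throughout, but the pooled figures favour Line Y. The question is whether to condition on in-process temperature band.
In-process temperature band lies on the pathway line → in-process temperature band → outcome, so adjusting for it blocks the indirect effect. For the total causal effect of line, use the unadjusted pooled rates.
Pooled: Line Y 26.1% vs Line X 31.1%; Line Y is lower overall.

Line Y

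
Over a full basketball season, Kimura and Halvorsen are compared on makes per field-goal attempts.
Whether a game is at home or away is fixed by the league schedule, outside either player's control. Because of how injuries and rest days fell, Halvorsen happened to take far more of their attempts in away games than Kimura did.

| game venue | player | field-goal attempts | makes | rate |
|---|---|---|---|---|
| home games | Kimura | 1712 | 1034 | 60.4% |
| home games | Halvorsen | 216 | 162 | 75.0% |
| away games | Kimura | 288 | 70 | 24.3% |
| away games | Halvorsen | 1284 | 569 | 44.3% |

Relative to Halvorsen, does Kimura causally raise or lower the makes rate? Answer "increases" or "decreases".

decreases

Within every game venue level Halvorsen has the higher rate, yet pooled Kimura does — Simpson's reversal.
Since game venue is a pre-existing factor (not a product of the player) and it affects the outcome on its own, it is a confounder. The stratified rates, not the pooled rate, identify the causal effect.
Within each level — home games: 60.4% vs 75.0%; away games: 24.3% vs 44.3% — Halvorsen is higher every time.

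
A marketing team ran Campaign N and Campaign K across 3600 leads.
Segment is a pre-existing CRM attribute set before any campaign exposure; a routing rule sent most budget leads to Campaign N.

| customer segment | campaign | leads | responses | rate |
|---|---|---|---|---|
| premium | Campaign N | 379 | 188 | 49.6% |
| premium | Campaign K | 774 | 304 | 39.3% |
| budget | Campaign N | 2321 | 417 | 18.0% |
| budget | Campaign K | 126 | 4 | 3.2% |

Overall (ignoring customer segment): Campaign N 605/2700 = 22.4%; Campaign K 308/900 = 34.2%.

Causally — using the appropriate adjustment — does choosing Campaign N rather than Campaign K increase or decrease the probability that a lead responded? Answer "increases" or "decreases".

Nothing the campaign does changes customer segment; the imbalance is an allocation artefact. With customer segment also predicting the outcome, the pooled figure is confounded, and the within-stratum comparison is the causal one.
Within each level — premium: 49.6% vs 39.3%; budget: 18.0% vs 3.2% — Campaign N is higher every time.

increases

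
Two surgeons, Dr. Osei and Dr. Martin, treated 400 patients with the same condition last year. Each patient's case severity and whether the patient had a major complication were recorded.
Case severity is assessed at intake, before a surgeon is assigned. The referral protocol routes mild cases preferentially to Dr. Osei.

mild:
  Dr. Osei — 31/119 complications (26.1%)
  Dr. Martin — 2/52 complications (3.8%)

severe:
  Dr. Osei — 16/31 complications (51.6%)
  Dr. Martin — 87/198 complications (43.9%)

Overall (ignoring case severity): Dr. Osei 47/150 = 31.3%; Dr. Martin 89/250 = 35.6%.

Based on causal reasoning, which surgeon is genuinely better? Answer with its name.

Case severity satisfies the back-door criterion: it is not a descendant of the surgeon, and it blocks the spurious path from surgeon to outcome. Adjusting for it (i.e., using the within-case severity rates) gives the causal effect.
Within each level — mild: 26.1% vs 3.8%; severe: 51.6% vs 43.9% — Dr. Martin is lower every time.

Dr. Martin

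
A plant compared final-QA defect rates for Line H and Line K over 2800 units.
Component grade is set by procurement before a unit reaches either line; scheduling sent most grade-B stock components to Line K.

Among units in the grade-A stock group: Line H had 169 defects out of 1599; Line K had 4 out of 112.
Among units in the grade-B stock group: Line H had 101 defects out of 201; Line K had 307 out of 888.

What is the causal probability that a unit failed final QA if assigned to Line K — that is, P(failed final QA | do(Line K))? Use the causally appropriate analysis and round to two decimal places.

0.16

The stratified and pooled comparisons disagree (Line K wins within each component grade; Line H wins overall), so the answer turns on the causal role of component grade.
Component grade satisfies the back-door criterion: it is not a descendant of the line, and it blocks the spurious path from line to outcome. Adjusting for it (i.e., using the within-component grade rates) gives the causal effect.
Standardising Line K to the population component grade mix: 0.611·4/112 + 0.389·307/888 = 0.156.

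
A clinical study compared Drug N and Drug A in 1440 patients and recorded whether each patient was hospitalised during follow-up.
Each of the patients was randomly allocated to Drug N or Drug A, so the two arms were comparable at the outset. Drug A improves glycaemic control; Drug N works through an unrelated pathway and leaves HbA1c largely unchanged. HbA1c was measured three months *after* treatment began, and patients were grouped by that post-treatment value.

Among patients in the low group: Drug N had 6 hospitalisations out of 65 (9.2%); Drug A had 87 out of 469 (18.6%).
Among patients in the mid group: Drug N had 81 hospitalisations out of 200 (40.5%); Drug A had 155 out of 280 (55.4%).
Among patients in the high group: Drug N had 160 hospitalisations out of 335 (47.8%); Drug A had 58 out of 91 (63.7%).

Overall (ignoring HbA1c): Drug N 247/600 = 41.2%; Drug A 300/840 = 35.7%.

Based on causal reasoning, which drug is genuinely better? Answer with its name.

HbA1c is downstream of the drug. One should not condition on a consequence of treatment, so the overall rates are the right comparison.
Pooled: Drug N 41.2% vs Drug A 35.7%; Drug A is lower overall.

Drug A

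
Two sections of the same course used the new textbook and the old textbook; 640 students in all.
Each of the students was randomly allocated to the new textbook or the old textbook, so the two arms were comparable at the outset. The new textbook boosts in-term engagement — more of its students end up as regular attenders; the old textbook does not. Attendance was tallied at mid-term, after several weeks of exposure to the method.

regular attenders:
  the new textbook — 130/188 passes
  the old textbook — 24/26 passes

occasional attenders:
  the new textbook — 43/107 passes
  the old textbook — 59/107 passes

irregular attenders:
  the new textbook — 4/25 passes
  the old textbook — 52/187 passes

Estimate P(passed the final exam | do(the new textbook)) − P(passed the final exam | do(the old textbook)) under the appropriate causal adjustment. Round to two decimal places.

Within every mid-term attendance level the old textbook has the higher rate, yet pooled the new textbook does — Simpson's reversal.
Because the teaching method influences mid-term attendance, mid-term attendance is a post-treatment mediator, not a confounder. Stratifying on it would bias the estimate; the causal effect is the crude pooled difference.
The causal difference is the pooled difference: 0.553 − 0.422 = +0.131.

+0.13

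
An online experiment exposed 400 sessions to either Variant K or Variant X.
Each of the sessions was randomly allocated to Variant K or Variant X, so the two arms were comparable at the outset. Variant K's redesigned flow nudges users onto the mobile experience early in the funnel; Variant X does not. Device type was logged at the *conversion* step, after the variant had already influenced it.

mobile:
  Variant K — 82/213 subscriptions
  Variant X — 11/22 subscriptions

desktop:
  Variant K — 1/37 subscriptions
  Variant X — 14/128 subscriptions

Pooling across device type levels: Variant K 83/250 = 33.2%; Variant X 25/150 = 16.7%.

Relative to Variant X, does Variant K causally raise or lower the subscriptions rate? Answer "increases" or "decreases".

Variant X is higher inside every device type stratum but Variant K is higher in aggregate. Whether to stratify depends on how device type relates to the variant.
Device type is downstream of the variant. One should not condition on a consequence of treatment, so the overall rates are the right comparison.
Pooled: Variant K 33.2% vs Variant X 16.7%; Variant K is higher overall.

increases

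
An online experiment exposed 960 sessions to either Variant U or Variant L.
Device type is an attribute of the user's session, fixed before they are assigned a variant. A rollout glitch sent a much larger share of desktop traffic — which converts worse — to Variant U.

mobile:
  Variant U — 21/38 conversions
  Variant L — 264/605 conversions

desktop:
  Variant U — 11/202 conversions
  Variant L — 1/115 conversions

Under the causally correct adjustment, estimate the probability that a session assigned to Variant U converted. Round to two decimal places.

Here device type is a common cause — it drives both which variant a case falls under and the outcome. The crude comparison mixes populations; the stratum-specific rates are the causally relevant ones.
Standardising Variant U to the population device type mix: 0.670·21/38 + 0.330·11/202 = 0.388.

0.39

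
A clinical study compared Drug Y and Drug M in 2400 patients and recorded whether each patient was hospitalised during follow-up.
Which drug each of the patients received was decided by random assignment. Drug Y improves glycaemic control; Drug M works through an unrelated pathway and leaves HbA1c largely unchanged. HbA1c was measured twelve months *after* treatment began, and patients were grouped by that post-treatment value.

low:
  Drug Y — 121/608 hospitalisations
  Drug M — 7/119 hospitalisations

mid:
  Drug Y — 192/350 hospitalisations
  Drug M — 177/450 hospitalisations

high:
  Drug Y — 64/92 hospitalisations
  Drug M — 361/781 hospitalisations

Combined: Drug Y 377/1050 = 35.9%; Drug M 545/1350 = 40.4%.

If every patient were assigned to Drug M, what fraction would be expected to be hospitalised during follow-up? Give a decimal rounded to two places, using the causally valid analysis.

0.40

Within every HbA1c level Drug M has the lower rate, yet pooled Drug Y does — Simpson's reversal.
HbA1c is downstream of the drug. One should not condition on a consequence of treatment, so the overall rates are the right comparison.
So P(outcome | do(Drug M)) is just the pooled rate for Drug M: 545/1350 = 0.404.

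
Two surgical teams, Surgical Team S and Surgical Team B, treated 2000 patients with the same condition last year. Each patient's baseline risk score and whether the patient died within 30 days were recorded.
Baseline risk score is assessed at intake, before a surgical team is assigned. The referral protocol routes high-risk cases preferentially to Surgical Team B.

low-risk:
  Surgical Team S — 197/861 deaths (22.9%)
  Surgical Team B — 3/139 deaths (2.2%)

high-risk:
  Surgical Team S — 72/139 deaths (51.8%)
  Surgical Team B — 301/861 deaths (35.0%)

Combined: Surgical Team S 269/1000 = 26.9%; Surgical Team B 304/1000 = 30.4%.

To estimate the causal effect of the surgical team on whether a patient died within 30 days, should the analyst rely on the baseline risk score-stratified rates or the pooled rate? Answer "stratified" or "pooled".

stratified

Baseline risk score is set before the surgical team has any effect — it is not caused by the surgical team — and it independently drives the outcome. That makes it a confounder, so the causal comparison is within baseline risk score levels.
Within each level — low-risk: 22.9% vs 2.2%; high-risk: 51.8% vs 35.0% — Surgical Team B is lower every time.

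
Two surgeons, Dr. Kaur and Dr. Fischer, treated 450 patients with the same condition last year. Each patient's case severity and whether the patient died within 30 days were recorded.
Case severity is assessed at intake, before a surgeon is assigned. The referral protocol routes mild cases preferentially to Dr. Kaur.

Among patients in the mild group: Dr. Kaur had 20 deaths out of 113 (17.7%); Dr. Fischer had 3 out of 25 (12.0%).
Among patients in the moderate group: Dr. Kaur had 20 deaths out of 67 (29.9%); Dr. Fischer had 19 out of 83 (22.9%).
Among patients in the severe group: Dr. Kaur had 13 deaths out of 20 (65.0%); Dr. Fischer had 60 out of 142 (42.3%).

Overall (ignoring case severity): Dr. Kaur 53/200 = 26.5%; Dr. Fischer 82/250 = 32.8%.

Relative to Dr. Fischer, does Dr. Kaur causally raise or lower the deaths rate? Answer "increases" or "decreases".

increases

Here case severity is a common cause — it drives both which surgeon a case falls under and the outcome. The crude comparison mixes populations; the stratum-specific rates are the causally relevant ones.
Within each level — mild: 17.7% vs 12.0%; moderate: 29.9% vs 22.9%; severe: 65.0% vs 42.3% — Dr. Fischer is lower every time.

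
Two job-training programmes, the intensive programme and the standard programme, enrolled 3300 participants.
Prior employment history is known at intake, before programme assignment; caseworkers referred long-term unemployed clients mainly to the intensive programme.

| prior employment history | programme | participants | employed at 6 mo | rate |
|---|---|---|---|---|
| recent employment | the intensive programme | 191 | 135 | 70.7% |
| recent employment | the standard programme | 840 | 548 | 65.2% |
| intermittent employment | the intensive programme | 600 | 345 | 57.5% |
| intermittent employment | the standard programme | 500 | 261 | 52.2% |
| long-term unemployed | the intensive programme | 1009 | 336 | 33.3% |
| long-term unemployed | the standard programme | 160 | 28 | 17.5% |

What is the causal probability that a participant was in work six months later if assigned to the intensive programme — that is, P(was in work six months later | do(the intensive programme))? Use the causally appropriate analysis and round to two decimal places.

0.53

Here prior employment history is a common cause — it drives both which programme a case falls under and the outcome. The crude comparison mixes populations; the stratum-specific rates are the causally relevant ones.
Standardising the intensive programme to the population prior employment history mix: 0.312·135/191 + 0.333·345/600 + 0.354·336/1009 = 0.530.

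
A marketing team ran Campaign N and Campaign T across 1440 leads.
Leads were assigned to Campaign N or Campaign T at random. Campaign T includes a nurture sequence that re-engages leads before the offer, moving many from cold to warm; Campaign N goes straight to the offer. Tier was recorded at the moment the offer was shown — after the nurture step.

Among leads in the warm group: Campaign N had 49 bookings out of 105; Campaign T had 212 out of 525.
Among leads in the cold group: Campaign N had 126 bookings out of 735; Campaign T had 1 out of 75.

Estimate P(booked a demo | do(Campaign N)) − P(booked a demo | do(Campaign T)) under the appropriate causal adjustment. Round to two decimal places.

-0.15

Stratifying would compare campaigns among leads the campaigns themselves sorted into engagement tier groups — a form of selection on an intermediate. The unconditioned pooled rates give the total causal effect.
The causal difference is the pooled difference: 0.208 − 0.355 = -0.147.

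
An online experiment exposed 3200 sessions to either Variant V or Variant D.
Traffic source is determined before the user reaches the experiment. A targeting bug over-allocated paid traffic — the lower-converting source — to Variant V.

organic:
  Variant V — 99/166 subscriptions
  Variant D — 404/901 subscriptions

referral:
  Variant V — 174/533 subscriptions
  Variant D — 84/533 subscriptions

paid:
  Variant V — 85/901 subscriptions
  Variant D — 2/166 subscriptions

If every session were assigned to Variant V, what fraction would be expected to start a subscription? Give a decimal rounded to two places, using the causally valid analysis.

The stratified and pooled comparisons disagree (Variant V wins within each traffic source; Variant D wins overall), so the answer turns on the causal role of traffic source.
Here traffic source is a common cause — it drives both which variant a case falls under and the outcome. The crude comparison mixes populations; the stratum-specific rates are the causally relevant ones.
Standardising Variant V to the population traffic source mix: 0.333·99/166 + 0.333·174/533 + 0.333·85/901 = 0.339.

0.34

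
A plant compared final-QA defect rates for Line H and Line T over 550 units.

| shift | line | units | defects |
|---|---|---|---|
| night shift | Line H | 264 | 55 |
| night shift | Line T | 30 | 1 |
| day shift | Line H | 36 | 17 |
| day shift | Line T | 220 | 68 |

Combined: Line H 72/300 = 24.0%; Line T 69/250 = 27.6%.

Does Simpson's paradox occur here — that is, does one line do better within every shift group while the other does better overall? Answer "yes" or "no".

yes

Within each shift level (night shift 20.8% vs 3.3%; day shift 47.2% vs 30.9%), Line T has the lower rate every time. Pooled: 24.0% vs 27.6% — Line H has the lower rate overall. The two comparisons disagree.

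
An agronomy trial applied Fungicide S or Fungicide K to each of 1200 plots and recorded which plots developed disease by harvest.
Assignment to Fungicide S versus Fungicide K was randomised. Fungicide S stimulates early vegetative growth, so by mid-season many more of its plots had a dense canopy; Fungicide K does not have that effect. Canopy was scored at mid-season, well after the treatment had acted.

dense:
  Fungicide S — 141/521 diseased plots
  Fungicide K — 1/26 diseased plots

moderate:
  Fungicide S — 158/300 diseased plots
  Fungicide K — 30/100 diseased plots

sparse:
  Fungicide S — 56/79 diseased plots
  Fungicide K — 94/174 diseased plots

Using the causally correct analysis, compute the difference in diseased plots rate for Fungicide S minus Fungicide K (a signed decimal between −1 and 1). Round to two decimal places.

-0.02

The stratified and pooled comparisons disagree (Fungicide K wins within each mid-season canopy; Fungicide S wins overall), so the answer turns on the causal role of mid-season canopy.
Because the fungicide influences mid-season canopy, mid-season canopy is a post-treatment mediator, not a confounder. Stratifying on it would bias the estimate; the causal effect is the crude pooled difference.
The causal difference is the pooled difference: 0.394 − 0.417 = -0.022.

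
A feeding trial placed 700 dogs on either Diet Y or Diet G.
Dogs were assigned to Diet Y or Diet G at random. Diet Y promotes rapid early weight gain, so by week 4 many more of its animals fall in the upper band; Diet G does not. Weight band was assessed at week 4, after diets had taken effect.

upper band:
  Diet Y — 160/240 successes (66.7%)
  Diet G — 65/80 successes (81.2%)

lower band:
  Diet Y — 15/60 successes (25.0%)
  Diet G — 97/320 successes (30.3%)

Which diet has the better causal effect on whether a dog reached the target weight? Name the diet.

Diet Y

Week-4 weight band lies on the pathway diet → week-4 weight band → outcome, so adjusting for it blocks the indirect effect. For the total causal effect of diet, use the unadjusted pooled rates.
Pooled: Diet Y 58.3% vs Diet G 40.5%; Diet Y is higher overall.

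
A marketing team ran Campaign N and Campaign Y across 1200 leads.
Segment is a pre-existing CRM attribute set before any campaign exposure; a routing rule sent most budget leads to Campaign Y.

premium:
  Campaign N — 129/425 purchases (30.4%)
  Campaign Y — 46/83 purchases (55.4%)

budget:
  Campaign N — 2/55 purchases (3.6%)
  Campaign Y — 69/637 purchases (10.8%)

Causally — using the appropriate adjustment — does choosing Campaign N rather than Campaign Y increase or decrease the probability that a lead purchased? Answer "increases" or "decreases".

The customer segment-specific comparison favours Campaign Y throughout, but the pooled figures favour Campaign N. The question is whether to condition on customer segment.
Customer segment differs across campaigns for reasons unrelated to any effect of the campaign itself, and it separately predicts the outcome — a classic confounder. We must compare within customer segment levels.
Within each level — premium: 30.4% vs 55.4%; budget: 3.6% vs 10.8% — Campaign Y is higher every time.

decreases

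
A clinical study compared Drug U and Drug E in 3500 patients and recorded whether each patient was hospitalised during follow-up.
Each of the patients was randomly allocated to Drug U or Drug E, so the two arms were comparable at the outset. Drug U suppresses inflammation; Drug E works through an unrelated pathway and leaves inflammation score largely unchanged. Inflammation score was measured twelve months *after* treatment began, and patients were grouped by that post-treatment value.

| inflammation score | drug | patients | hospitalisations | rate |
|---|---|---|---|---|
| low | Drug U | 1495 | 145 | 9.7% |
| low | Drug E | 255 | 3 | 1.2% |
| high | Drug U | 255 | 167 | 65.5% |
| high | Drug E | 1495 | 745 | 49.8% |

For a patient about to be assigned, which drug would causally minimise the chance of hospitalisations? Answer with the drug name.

Inflammation score lies on the pathway drug → inflammation score → outcome, so adjusting for it blocks the indirect effect. For the total causal effect of drug, use the unadjusted pooled rates.
Pooled: Drug U 17.8% vs Drug E 42.7%; Drug U is lower overall.

Drug U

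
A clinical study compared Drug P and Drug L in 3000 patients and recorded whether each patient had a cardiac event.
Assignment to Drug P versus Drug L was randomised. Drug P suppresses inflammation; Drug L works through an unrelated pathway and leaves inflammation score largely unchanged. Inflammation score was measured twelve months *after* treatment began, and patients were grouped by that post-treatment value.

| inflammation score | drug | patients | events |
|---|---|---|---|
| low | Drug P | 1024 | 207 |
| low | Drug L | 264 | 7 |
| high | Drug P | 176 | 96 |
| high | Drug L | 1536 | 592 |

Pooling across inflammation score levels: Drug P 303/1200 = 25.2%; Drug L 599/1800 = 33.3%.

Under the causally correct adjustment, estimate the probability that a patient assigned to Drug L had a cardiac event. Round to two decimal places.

The inflammation score-specific comparison favours Drug L throughout, but the pooled figures favour Drug P. The question is whether to condition on inflammation score.
Stratifying would compare drugs among patients the drugs themselves sorted into inflammation score groups — a form of selection on an intermediate. The unconditioned pooled rates give the total causal effect.
So P(outcome | do(Drug L)) is just the pooled rate for Drug L: 599/1800 = 0.333.

0.33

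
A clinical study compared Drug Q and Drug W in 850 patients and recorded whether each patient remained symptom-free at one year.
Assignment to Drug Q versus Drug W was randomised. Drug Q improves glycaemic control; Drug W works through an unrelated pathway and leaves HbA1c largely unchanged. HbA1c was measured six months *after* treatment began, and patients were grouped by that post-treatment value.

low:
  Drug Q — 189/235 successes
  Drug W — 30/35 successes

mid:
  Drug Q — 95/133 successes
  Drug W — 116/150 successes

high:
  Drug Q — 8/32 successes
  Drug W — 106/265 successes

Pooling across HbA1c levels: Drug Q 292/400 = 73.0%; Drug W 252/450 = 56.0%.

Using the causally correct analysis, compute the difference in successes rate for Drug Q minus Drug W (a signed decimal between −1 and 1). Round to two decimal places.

+0.17

Because the drug influences HbA1c, HbA1c is a post-treatment mediator, not a confounder. Stratifying on it would bias the estimate; the causal effect is the crude pooled difference.
The causal difference is the pooled difference: 0.730 − 0.560 = +0.170.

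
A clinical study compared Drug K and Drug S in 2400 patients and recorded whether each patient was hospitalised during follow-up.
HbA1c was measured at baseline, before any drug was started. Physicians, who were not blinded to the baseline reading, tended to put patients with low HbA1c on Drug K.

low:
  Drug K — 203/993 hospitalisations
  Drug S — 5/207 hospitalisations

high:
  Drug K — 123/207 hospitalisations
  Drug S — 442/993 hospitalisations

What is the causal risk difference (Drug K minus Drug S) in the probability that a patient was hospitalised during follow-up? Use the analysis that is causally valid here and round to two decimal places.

+0.16

The stratified and pooled comparisons disagree (Drug S wins within each HbA1c; Drug K wins overall), so the answer turns on the causal role of HbA1c.
The imbalance in HbA1c arose from how patients were allocated, not from anything the drug did; and HbA1c independently affects the outcome. The pooled gap is confounded — condition on HbA1c.
Adjusting over the population distribution of HbA1c: 0.500·(0.204−0.024) + 0.500·(0.594−0.445) = +0.165.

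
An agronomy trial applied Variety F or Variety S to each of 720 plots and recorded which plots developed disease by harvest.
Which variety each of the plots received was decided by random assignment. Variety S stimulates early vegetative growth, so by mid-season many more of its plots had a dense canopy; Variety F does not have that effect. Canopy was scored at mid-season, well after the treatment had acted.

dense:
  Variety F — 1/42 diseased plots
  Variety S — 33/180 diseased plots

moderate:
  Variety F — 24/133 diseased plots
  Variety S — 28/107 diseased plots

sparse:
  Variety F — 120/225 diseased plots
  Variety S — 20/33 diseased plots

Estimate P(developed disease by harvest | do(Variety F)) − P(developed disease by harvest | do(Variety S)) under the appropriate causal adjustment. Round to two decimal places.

+0.11

The mid-season canopy-specific comparison favours Variety F throughout, but the pooled figures favour Variety S. The question is whether to condition on mid-season canopy.
Mid-season canopy is recorded after the variety and is itself shifted by it — it sits on the causal path from variety to outcome. Conditioning on a mediator would strip out part of the effect we want; the pooled comparison gives the total causal effect.
The causal difference is the pooled difference: 0.362 − 0.253 = +0.109.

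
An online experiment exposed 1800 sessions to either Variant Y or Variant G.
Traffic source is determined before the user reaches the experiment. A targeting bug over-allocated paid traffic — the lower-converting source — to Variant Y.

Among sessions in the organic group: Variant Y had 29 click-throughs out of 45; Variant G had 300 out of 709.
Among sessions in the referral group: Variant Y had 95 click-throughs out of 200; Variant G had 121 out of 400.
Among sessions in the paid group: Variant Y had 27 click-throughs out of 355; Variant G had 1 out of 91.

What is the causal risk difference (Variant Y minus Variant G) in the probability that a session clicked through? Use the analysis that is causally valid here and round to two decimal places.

Traffic source differs across variants for reasons unrelated to any effect of the variant itself, and it separately predicts the outcome — a classic confounder. We must compare within traffic source levels.
Adjusting over the population distribution of traffic source: 0.419·(0.644−0.423) + 0.333·(0.475−0.302) + 0.248·(0.076−0.011) = +0.166.

+0.17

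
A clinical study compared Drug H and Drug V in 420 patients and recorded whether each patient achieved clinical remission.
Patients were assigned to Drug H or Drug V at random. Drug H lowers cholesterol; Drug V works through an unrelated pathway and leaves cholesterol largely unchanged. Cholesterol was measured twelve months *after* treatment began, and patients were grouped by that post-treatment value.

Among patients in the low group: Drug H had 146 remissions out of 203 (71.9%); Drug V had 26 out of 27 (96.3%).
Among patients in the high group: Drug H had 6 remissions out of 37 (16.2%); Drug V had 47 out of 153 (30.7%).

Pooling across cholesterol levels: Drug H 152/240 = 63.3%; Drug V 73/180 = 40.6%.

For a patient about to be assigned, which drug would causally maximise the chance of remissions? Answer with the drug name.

Drug H

Drug V is higher inside every cholesterol stratum but Drug H is higher in aggregate. Whether to stratify depends on how cholesterol relates to the drug.
The distribution of cholesterol is itself part of what the drug does — it is an intermediate outcome. Holding it fixed would remove that part of the effect; the total effect is the pooled difference.
Pooled: Drug H 63.3% vs Drug V 40.6%; Drug H is higher overall.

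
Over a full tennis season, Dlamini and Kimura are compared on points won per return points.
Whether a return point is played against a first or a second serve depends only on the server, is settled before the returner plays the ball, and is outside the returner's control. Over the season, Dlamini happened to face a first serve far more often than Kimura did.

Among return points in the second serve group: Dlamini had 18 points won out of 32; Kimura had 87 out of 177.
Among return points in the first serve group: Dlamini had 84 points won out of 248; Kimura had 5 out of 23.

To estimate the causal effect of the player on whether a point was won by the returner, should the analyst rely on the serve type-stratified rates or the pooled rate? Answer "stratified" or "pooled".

Serve type differs across players for reasons unrelated to any effect of the player itself, and it separately predicts the outcome — a classic confounder. We must compare within serve type levels.
Within each level — second serve: 56.2% vs 49.2%; first serve: 33.9% vs 21.7% — Dlamini is higher every time.

stratified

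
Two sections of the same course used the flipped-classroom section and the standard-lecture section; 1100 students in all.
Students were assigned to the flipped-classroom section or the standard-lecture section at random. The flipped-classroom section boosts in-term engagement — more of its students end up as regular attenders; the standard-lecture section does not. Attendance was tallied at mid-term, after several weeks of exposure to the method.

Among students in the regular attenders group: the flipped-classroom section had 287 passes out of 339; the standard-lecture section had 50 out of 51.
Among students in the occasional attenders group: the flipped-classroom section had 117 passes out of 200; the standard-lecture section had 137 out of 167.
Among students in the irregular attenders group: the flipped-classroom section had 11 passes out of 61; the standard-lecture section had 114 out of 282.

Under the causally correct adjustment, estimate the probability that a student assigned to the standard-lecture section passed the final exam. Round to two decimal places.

The mid-term attendance-specific comparison favours the standard-lecture section throughout, but the pooled figures favour the flipped-classroom section. The question is whether to condition on mid-term attendance.
Mid-term attendance here is a post-treatment variable shaped by the teaching method; conditioning on it would introduce bias rather than remove it. The overall comparison is the causal one.
So P(outcome | do(the standard-lecture section)) is just the pooled rate for the standard-lecture section: 301/500 = 0.602.

0.60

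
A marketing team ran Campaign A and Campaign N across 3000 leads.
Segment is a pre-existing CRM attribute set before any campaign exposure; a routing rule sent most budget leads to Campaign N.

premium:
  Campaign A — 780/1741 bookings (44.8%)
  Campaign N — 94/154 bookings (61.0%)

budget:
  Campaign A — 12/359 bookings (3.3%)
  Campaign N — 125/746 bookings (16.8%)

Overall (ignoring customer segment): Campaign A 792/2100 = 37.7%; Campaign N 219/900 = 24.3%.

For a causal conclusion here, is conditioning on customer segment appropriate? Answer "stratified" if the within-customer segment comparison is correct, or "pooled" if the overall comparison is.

stratified

Campaign N is higher inside every customer segment stratum but Campaign A is higher in aggregate. Whether to stratify depends on how customer segment relates to the campaign.
Customer segment differs across campaigns for reasons unrelated to any effect of the campaign itself, and it separately predicts the outcome — a classic confounder. We must compare within customer segment levels.
Within each level — premium: 44.8% vs 61.0%; budget: 3.3% vs 16.8% — Campaign N is higher every time.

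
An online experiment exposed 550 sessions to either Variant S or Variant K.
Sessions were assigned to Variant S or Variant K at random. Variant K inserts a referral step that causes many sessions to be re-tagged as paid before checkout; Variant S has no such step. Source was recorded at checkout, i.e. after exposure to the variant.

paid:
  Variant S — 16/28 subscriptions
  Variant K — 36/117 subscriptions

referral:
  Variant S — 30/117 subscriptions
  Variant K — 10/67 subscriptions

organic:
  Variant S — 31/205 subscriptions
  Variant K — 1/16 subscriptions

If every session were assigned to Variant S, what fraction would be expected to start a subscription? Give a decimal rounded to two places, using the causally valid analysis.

0.22

Traffic source here is a post-treatment variable shaped by the variant; conditioning on it would introduce bias rather than remove it. The overall comparison is the causal one.
So P(outcome | do(Variant S)) is just the pooled rate for Variant S: 77/350 = 0.220.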